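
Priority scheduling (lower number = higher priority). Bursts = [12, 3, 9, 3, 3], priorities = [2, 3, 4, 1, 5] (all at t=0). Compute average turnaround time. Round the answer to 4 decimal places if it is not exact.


Sort by priority (ascending = highest first):
Order: [(1, 3), (2, 12), (3, 3), (4, 9), (5, 3)]
Completion times:
  Priority 1, burst=3, C=3
  Priority 2, burst=12, C=15
  Priority 3, burst=3, C=18
  Priority 4, burst=9, C=27
  Priority 5, burst=3, C=30
Average turnaround = 93/5 = 18.6

18.6


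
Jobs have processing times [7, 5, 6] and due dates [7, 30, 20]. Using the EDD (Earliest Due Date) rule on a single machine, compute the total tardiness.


Sort by due date (EDD order): [(7, 7), (6, 20), (5, 30)]
Compute completion times and tardiness:
  Job 1: p=7, d=7, C=7, tardiness=max(0,7-7)=0
  Job 2: p=6, d=20, C=13, tardiness=max(0,13-20)=0
  Job 3: p=5, d=30, C=18, tardiness=max(0,18-30)=0
Total tardiness = 0

0


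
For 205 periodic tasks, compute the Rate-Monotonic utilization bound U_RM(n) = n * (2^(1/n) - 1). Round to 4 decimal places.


Compute 2^(1/205) = 1.0033869285
Subtract 1: 1.0033869285 - 1 = 0.0033869285
Multiply by n: 205 * 0.0033869285 = 0.6943203425
Round to 4 dp: 0.6943

0.6943


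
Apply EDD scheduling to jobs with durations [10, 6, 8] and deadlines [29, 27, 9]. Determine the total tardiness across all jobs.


Sort by due date (EDD order): [(8, 9), (6, 27), (10, 29)]
Compute completion times and tardiness:
  Job 1: p=8, d=9, C=8, tardiness=max(0,8-9)=0
  Job 2: p=6, d=27, C=14, tardiness=max(0,14-27)=0
  Job 3: p=10, d=29, C=24, tardiness=max(0,24-29)=0
Total tardiness = 0

0


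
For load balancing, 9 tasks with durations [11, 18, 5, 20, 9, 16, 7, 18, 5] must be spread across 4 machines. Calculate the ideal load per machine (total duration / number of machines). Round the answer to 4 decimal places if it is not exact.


Total processing time = 11 + 18 + 5 + 20 + 9 + 16 + 7 + 18 + 5 = 109
Number of machines = 4
Ideal balanced load = 109 / 4 = 27.25

27.25


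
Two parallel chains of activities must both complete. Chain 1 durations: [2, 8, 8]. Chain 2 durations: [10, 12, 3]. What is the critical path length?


Path A total = 2 + 8 + 8 = 18
Path B total = 10 + 12 + 3 = 25
Critical path = longest path = max(18, 25) = 25

25


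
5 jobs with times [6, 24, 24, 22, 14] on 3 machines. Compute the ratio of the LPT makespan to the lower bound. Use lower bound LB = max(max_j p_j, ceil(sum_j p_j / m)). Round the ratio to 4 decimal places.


LPT order: [24, 24, 22, 14, 6]
Machine loads after assignment: [30, 24, 36]
LPT makespan = 36
Lower bound = max(max_job, ceil(total/3)) = max(24, 30) = 30
Ratio = 36 / 30 = 1.2

1.2


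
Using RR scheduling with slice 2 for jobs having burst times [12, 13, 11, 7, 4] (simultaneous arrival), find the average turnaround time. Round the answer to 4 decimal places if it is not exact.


Time quantum = 2
Execution trace:
  J1 runs 2 units, time = 2
  J2 runs 2 units, time = 4
  J3 runs 2 units, time = 6
  J4 runs 2 units, time = 8
  J5 runs 2 units, time = 10
  J1 runs 2 units, time = 12
  J2 runs 2 units, time = 14
  J3 runs 2 units, time = 16
  J4 runs 2 units, time = 18
  J5 runs 2 units, time = 20
  J1 runs 2 units, time = 22
  J2 runs 2 units, time = 24
  J3 runs 2 units, time = 26
  J4 runs 2 units, time = 28
  J1 runs 2 units, time = 30
  J2 runs 2 units, time = 32
  J3 runs 2 units, time = 34
  J4 runs 1 units, time = 35
  J1 runs 2 units, time = 37
  J2 runs 2 units, time = 39
  J3 runs 2 units, time = 41
  J1 runs 2 units, time = 43
  J2 runs 2 units, time = 45
  J3 runs 1 units, time = 46
  J2 runs 1 units, time = 47
Finish times: [43, 47, 46, 35, 20]
Average turnaround = 191/5 = 38.2

38.2


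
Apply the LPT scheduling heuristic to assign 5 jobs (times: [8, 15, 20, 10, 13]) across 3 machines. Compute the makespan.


Sort jobs in decreasing order (LPT): [20, 15, 13, 10, 8]
Assign each job to the least loaded machine:
  Machine 1: jobs [20], load = 20
  Machine 2: jobs [15, 8], load = 23
  Machine 3: jobs [13, 10], load = 23
Makespan = max load = 23

23


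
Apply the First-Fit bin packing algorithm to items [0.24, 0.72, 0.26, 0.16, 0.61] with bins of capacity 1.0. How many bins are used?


Place items sequentially using First-Fit:
  Item 0.24 -> new Bin 1
  Item 0.72 -> Bin 1 (now 0.96)
  Item 0.26 -> new Bin 2
  Item 0.16 -> Bin 2 (now 0.42)
  Item 0.61 -> new Bin 3
Total bins used = 3

3


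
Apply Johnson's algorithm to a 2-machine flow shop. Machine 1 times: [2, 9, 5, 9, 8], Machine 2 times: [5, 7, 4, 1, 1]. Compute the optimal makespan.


Apply Johnson's rule:
  Group 1 (a <= b): [(1, 2, 5)]
  Group 2 (a > b): [(2, 9, 7), (3, 5, 4), (4, 9, 1), (5, 8, 1)]
Optimal job order: [1, 2, 3, 4, 5]
Schedule:
  Job 1: M1 done at 2, M2 done at 7
  Job 2: M1 done at 11, M2 done at 18
  Job 3: M1 done at 16, M2 done at 22
  Job 4: M1 done at 25, M2 done at 26
  Job 5: M1 done at 33, M2 done at 34
Makespan = 34

34


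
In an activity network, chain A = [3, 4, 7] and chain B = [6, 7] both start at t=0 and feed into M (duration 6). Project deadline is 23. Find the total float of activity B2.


Forward pass: ES(B2) = sum of predecessors on chain B = 6
EF = ES + duration = 6 + 7 = 13
Backward pass: LF(M) = deadline = 23; LS(M) = 23 - 6 = 17
LF(B2) = LS(M) - sum(successors on chain B) = 17 - 0 = 17
LS = LF - duration = 17 - 7 = 10
Total float = LS - ES = 10 - 6 = 4

4


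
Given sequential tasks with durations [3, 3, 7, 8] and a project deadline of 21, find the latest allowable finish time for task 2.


LF(activity 2) = deadline - sum of successor durations
Successors: activities 3 through 4 with durations [7, 8]
Sum of successor durations = 15
LF = 21 - 15 = 6

6


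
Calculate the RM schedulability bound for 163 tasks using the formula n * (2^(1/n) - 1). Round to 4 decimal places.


Compute 2^(1/163) = 1.0042614911
Subtract 1: 1.0042614911 - 1 = 0.0042614911
Multiply by n: 163 * 0.0042614911 = 0.6946230493
Round to 4 dp: 0.6946

0.6946


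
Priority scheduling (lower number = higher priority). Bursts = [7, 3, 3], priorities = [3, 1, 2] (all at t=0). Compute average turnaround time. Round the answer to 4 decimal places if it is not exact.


Sort by priority (ascending = highest first):
Order: [(1, 3), (2, 3), (3, 7)]
Completion times:
  Priority 1, burst=3, C=3
  Priority 2, burst=3, C=6
  Priority 3, burst=7, C=13
Average turnaround = 22/3 = 7.3333

7.3333


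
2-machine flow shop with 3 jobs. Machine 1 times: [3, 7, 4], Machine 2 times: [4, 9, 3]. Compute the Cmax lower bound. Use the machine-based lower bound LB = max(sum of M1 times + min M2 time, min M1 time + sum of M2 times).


LB1 = sum(M1 times) + min(M2 times) = 14 + 3 = 17
LB2 = min(M1 times) + sum(M2 times) = 3 + 16 = 19
Lower bound = max(LB1, LB2) = max(17, 19) = 19

19


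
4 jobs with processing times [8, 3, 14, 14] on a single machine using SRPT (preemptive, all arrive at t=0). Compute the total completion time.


Since all jobs arrive at t=0, SRPT equals SPT ordering.
SPT order: [3, 8, 14, 14]
Completion times:
  Job 1: p=3, C=3
  Job 2: p=8, C=11
  Job 3: p=14, C=25
  Job 4: p=14, C=39
Total completion time = 3 + 11 + 25 + 39 = 78

78


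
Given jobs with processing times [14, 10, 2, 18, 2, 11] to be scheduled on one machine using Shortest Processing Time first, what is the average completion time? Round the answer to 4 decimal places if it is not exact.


Sort jobs by processing time (SPT order): [2, 2, 10, 11, 14, 18]
Compute completion times sequentially:
  Job 1: processing = 2, completes at 2
  Job 2: processing = 2, completes at 4
  Job 3: processing = 10, completes at 14
  Job 4: processing = 11, completes at 25
  Job 5: processing = 14, completes at 39
  Job 6: processing = 18, completes at 57
Sum of completion times = 141
Average completion time = 141/6 = 23.5

23.5


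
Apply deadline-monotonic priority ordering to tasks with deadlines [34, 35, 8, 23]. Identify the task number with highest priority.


Sort tasks by relative deadline (ascending):
  Task 3: deadline = 8
  Task 4: deadline = 23
  Task 1: deadline = 34
  Task 2: deadline = 35
Priority order (highest first): [3, 4, 1, 2]
Highest priority task = 3

3


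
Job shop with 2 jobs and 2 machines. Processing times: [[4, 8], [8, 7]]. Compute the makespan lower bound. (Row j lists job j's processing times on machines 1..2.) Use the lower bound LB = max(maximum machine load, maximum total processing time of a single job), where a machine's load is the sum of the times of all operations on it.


Machine loads:
  Machine 1: 4 + 8 = 12
  Machine 2: 8 + 7 = 15
Max machine load = 15
Job totals:
  Job 1: 12
  Job 2: 15
Max job total = 15
Lower bound = max(15, 15) = 15

15


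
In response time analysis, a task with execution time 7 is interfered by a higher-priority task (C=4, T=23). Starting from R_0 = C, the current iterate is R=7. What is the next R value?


R_next = C + ceil(R_prev / T_hp) * C_hp
ceil(7 / 23) = ceil(0.3043) = 1
Interference = 1 * 4 = 4
R_next = 7 + 4 = 11

11


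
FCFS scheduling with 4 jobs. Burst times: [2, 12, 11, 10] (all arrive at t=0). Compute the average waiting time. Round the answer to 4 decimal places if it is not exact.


FCFS order (as given): [2, 12, 11, 10]
Waiting times:
  Job 1: wait = 0
  Job 2: wait = 2
  Job 3: wait = 14
  Job 4: wait = 25
Sum of waiting times = 41
Average waiting time = 41/4 = 10.25

10.25


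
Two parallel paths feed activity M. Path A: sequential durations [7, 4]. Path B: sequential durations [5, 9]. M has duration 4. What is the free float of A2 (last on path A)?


ES(A2) = sum of predecessors on chain A = 7
EF(A2) = ES + duration = 7 + 4 = 11
Successor of A2 is M. ES(M) = max(sum(A), sum(B)) = max(11, 14) = 14
Free float = ES(successor) - EF(current) = 14 - 11 = 3

3


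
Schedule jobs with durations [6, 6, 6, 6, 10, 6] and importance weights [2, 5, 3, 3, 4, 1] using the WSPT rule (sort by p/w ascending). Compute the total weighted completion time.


Compute p/w ratios and sort ascending (WSPT): [(6, 5), (6, 3), (6, 3), (10, 4), (6, 2), (6, 1)]
Compute weighted completion times:
  Job (p=6,w=5): C=6, w*C=5*6=30
  Job (p=6,w=3): C=12, w*C=3*12=36
  Job (p=6,w=3): C=18, w*C=3*18=54
  Job (p=10,w=4): C=28, w*C=4*28=112
  Job (p=6,w=2): C=34, w*C=2*34=68
  Job (p=6,w=1): C=40, w*C=1*40=40
Total weighted completion time = 340

340


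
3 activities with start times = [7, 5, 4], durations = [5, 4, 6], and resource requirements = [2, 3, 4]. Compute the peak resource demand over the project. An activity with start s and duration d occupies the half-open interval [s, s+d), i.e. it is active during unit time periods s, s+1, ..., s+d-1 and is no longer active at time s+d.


Each activity i is active on [start_i, start_i + duration_i).
Compute total resource usage per time slot:
  t=0: active resources = [], total = 0
  t=1: active resources = [], total = 0
  t=2: active resources = [], total = 0
  t=3: active resources = [], total = 0
  t=4: active resources = [4], total = 4
  t=5: active resources = [3, 4], total = 7
  t=6: active resources = [3, 4], total = 7
  t=7: active resources = [2, 3, 4], total = 9
  t=8: active resources = [2, 3, 4], total = 9
  t=9: active resources = [2, 4], total = 6
  t=10: active resources = [2], total = 2
  t=11: active resources = [2], total = 2
Peak resource demand = 9

9


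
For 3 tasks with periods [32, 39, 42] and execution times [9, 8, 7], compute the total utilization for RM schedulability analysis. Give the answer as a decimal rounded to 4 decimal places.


Compute individual utilizations (exact fractions):
  Task 1: C/T = 9/32 (approx. 0.2813)
  Task 2: C/T = 8/39 (approx. 0.2051)
  Task 3: C/T = 7/42 = 1/6 (approx. 0.1667)
Total utilization U = 9/32 + 8/39 + 1/6 = 815/1248
Rounded to 4 decimal places: U = 0.6530
RM (Liu & Layland) bound for 3 tasks = 0.779763; compare with U = 815/1248 (approx. 0.653045)
U <= bound, so schedulable by RM sufficient condition.

0.6530


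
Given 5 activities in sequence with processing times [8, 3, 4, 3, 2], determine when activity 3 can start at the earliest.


Activity 3 starts after activities 1 through 2 complete.
Predecessor durations: [8, 3]
ES = 8 + 3 = 11

11


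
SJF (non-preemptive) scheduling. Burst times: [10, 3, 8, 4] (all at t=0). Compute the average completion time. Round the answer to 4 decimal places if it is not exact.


SJF order (ascending): [3, 4, 8, 10]
Completion times:
  Job 1: burst=3, C=3
  Job 2: burst=4, C=7
  Job 3: burst=8, C=15
  Job 4: burst=10, C=25
Average completion = 50/4 = 12.5

12.5


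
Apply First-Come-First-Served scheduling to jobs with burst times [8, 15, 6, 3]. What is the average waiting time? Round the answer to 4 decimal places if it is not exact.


FCFS order (as given): [8, 15, 6, 3]
Waiting times:
  Job 1: wait = 0
  Job 2: wait = 8
  Job 3: wait = 23
  Job 4: wait = 29
Sum of waiting times = 60
Average waiting time = 60/4 = 15.0

15.0


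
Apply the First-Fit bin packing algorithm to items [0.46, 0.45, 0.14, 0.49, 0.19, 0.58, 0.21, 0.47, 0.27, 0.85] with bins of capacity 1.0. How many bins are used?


Place items sequentially using First-Fit:
  Item 0.46 -> new Bin 1
  Item 0.45 -> Bin 1 (now 0.91)
  Item 0.14 -> new Bin 2
  Item 0.49 -> Bin 2 (now 0.63)
  Item 0.19 -> Bin 2 (now 0.82)
  Item 0.58 -> new Bin 3
  Item 0.21 -> Bin 3 (now 0.79)
  Item 0.47 -> new Bin 4
  Item 0.27 -> Bin 4 (now 0.74)
  Item 0.85 -> new Bin 5
Total bins used = 5

5


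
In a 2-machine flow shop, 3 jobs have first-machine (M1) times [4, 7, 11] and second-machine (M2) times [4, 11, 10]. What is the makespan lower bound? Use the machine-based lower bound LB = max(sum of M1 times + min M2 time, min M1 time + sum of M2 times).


LB1 = sum(M1 times) + min(M2 times) = 22 + 4 = 26
LB2 = min(M1 times) + sum(M2 times) = 4 + 25 = 29
Lower bound = max(LB1, LB2) = max(26, 29) = 29

29


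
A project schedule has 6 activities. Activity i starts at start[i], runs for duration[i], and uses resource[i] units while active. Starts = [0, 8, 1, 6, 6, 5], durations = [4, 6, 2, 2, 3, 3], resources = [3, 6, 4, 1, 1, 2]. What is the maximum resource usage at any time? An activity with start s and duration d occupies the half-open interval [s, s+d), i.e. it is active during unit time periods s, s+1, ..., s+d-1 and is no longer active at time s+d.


Each activity i is active on [start_i, start_i + duration_i).
Compute total resource usage per time slot:
  t=0: active resources = [3], total = 3
  t=1: active resources = [3, 4], total = 7
  t=2: active resources = [3, 4], total = 7
  t=3: active resources = [3], total = 3
  t=4: active resources = [], total = 0
  t=5: active resources = [2], total = 2
  t=6: active resources = [1, 1, 2], total = 4
  t=7: active resources = [1, 1, 2], total = 4
  t=8: active resources = [6, 1], total = 7
  t=9: active resources = [6], total = 6
  t=10: active resources = [6], total = 6
  t=11: active resources = [6], total = 6
  t=12: active resources = [6], total = 6
  t=13: active resources = [6], total = 6
Peak resource demand = 7

7


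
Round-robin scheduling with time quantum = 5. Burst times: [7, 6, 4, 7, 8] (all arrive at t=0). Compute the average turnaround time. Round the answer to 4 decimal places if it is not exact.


Time quantum = 5
Execution trace:
  J1 runs 5 units, time = 5
  J2 runs 5 units, time = 10
  J3 runs 4 units, time = 14
  J4 runs 5 units, time = 19
  J5 runs 5 units, time = 24
  J1 runs 2 units, time = 26
  J2 runs 1 units, time = 27
  J4 runs 2 units, time = 29
  J5 runs 3 units, time = 32
Finish times: [26, 27, 14, 29, 32]
Average turnaround = 128/5 = 25.6

25.6


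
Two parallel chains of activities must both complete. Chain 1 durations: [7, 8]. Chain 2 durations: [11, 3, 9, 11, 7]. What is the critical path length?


Path A total = 7 + 8 = 15
Path B total = 11 + 3 + 9 + 11 + 7 = 41
Critical path = longest path = max(15, 41) = 41

41


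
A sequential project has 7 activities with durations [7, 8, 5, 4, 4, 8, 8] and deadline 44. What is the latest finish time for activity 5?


LF(activity 5) = deadline - sum of successor durations
Successors: activities 6 through 7 with durations [8, 8]
Sum of successor durations = 16
LF = 44 - 16 = 28

28


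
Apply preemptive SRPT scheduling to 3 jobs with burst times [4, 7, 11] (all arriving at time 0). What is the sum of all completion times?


Since all jobs arrive at t=0, SRPT equals SPT ordering.
SPT order: [4, 7, 11]
Completion times:
  Job 1: p=4, C=4
  Job 2: p=7, C=11
  Job 3: p=11, C=22
Total completion time = 4 + 11 + 22 = 37

37


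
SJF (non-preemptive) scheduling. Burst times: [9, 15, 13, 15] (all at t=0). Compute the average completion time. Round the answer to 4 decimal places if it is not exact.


SJF order (ascending): [9, 13, 15, 15]
Completion times:
  Job 1: burst=9, C=9
  Job 2: burst=13, C=22
  Job 3: burst=15, C=37
  Job 4: burst=15, C=52
Average completion = 120/4 = 30.0

30.0


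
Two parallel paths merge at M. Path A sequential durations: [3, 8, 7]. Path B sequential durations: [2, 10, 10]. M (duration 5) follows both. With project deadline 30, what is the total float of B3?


Forward pass: ES(B3) = sum of predecessors on chain B = 12
EF = ES + duration = 12 + 10 = 22
Backward pass: LF(M) = deadline = 30; LS(M) = 30 - 5 = 25
LF(B3) = LS(M) - sum(successors on chain B) = 25 - 0 = 25
LS = LF - duration = 25 - 10 = 15
Total float = LS - ES = 15 - 12 = 3

3


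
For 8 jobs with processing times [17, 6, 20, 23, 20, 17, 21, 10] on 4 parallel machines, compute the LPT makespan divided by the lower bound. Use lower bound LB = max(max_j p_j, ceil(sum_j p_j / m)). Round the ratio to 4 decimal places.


LPT order: [23, 21, 20, 20, 17, 17, 10, 6]
Machine loads after assignment: [29, 31, 37, 37]
LPT makespan = 37
Lower bound = max(max_job, ceil(total/4)) = max(23, 34) = 34
Ratio = 37 / 34 = 1.0882

1.0882


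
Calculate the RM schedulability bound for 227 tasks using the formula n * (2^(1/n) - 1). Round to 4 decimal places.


Compute 2^(1/227) = 1.0030581785
Subtract 1: 1.0030581785 - 1 = 0.0030581785
Multiply by n: 227 * 0.0030581785 = 0.6942065195
Round to 4 dp: 0.6942

0.6942


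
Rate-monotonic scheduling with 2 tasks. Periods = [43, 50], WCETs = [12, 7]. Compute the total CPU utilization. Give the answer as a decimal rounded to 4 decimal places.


Compute individual utilizations (exact fractions):
  Task 1: C/T = 12/43 (approx. 0.2791)
  Task 2: C/T = 7/50 (approx. 0.14)
Total utilization U = 12/43 + 7/50 = 901/2150
Rounded to 4 decimal places: U = 0.4191
RM (Liu & Layland) bound for 2 tasks = 0.828427; compare with U = 901/2150 (approx. 0.419070)
U <= bound, so schedulable by RM sufficient condition.

0.4191


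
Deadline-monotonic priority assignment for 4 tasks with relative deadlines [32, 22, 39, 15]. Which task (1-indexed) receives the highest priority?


Sort tasks by relative deadline (ascending):
  Task 4: deadline = 15
  Task 2: deadline = 22
  Task 1: deadline = 32
  Task 3: deadline = 39
Priority order (highest first): [4, 2, 1, 3]
Highest priority task = 4

4


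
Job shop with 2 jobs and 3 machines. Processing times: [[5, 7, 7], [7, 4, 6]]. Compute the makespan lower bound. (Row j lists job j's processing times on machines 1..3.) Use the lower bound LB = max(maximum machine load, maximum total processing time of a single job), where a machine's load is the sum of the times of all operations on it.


Machine loads:
  Machine 1: 5 + 7 = 12
  Machine 2: 7 + 4 = 11
  Machine 3: 7 + 6 = 13
Max machine load = 13
Job totals:
  Job 1: 19
  Job 2: 17
Max job total = 19
Lower bound = max(13, 19) = 19

19


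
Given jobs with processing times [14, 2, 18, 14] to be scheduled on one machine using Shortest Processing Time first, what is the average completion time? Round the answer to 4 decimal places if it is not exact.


Sort jobs by processing time (SPT order): [2, 14, 14, 18]
Compute completion times sequentially:
  Job 1: processing = 2, completes at 2
  Job 2: processing = 14, completes at 16
  Job 3: processing = 14, completes at 30
  Job 4: processing = 18, completes at 48
Sum of completion times = 96
Average completion time = 96/4 = 24.0

24.0


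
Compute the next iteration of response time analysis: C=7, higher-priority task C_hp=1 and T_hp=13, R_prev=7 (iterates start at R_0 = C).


R_next = C + ceil(R_prev / T_hp) * C_hp
ceil(7 / 13) = ceil(0.5385) = 1
Interference = 1 * 1 = 1
R_next = 7 + 1 = 8

8


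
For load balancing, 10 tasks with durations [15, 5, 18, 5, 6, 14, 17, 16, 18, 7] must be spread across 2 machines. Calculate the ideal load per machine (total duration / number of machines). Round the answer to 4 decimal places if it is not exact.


Total processing time = 15 + 5 + 18 + 5 + 6 + 14 + 17 + 16 + 18 + 7 = 121
Number of machines = 2
Ideal balanced load = 121 / 2 = 60.5

60.5


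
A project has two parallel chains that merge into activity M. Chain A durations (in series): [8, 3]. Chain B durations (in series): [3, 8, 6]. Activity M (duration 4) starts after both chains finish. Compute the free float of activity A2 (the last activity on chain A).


ES(A2) = sum of predecessors on chain A = 8
EF(A2) = ES + duration = 8 + 3 = 11
Successor of A2 is M. ES(M) = max(sum(A), sum(B)) = max(11, 17) = 17
Free float = ES(successor) - EF(current) = 17 - 11 = 6

6


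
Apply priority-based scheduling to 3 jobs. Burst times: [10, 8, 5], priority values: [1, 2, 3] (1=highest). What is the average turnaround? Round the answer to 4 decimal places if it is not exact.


Sort by priority (ascending = highest first):
Order: [(1, 10), (2, 8), (3, 5)]
Completion times:
  Priority 1, burst=10, C=10
  Priority 2, burst=8, C=18
  Priority 3, burst=5, C=23
Average turnaround = 51/3 = 17.0

17.0


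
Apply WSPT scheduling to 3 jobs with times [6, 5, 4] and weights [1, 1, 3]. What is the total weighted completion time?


Compute p/w ratios and sort ascending (WSPT): [(4, 3), (5, 1), (6, 1)]
Compute weighted completion times:
  Job (p=4,w=3): C=4, w*C=3*4=12
  Job (p=5,w=1): C=9, w*C=1*9=9
  Job (p=6,w=1): C=15, w*C=1*15=15
Total weighted completion time = 36

36


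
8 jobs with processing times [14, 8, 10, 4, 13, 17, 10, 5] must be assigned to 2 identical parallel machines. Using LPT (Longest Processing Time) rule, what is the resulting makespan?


Sort jobs in decreasing order (LPT): [17, 14, 13, 10, 10, 8, 5, 4]
Assign each job to the least loaded machine:
  Machine 1: jobs [17, 10, 10, 4], load = 41
  Machine 2: jobs [14, 13, 8, 5], load = 40
Makespan = max load = 41

41


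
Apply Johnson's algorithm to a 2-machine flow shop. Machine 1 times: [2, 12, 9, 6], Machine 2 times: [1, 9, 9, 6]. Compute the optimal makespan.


Apply Johnson's rule:
  Group 1 (a <= b): [(4, 6, 6), (3, 9, 9)]
  Group 2 (a > b): [(2, 12, 9), (1, 2, 1)]
Optimal job order: [4, 3, 2, 1]
Schedule:
  Job 4: M1 done at 6, M2 done at 12
  Job 3: M1 done at 15, M2 done at 24
  Job 2: M1 done at 27, M2 done at 36
  Job 1: M1 done at 29, M2 done at 37
Makespan = 37

37


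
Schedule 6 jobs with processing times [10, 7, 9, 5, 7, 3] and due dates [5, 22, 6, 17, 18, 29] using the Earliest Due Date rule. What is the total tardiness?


Sort by due date (EDD order): [(10, 5), (9, 6), (5, 17), (7, 18), (7, 22), (3, 29)]
Compute completion times and tardiness:
  Job 1: p=10, d=5, C=10, tardiness=max(0,10-5)=5
  Job 2: p=9, d=6, C=19, tardiness=max(0,19-6)=13
  Job 3: p=5, d=17, C=24, tardiness=max(0,24-17)=7
  Job 4: p=7, d=18, C=31, tardiness=max(0,31-18)=13
  Job 5: p=7, d=22, C=38, tardiness=max(0,38-22)=16
  Job 6: p=3, d=29, C=41, tardiness=max(0,41-29)=12
Total tardiness = 66

66


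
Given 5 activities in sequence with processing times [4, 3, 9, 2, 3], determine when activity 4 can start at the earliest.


Activity 4 starts after activities 1 through 3 complete.
Predecessor durations: [4, 3, 9]
ES = 4 + 3 + 9 = 16

16


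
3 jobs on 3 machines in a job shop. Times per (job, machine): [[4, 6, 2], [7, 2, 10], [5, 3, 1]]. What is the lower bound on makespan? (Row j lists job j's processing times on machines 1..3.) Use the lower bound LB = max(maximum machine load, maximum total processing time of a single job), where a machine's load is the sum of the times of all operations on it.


Machine loads:
  Machine 1: 4 + 7 + 5 = 16
  Machine 2: 6 + 2 + 3 = 11
  Machine 3: 2 + 10 + 1 = 13
Max machine load = 16
Job totals:
  Job 1: 12
  Job 2: 19
  Job 3: 9
Max job total = 19
Lower bound = max(16, 19) = 19

19


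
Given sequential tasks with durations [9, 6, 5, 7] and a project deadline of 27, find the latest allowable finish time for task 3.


LF(activity 3) = deadline - sum of successor durations
Successors: activities 4 through 4 with durations [7]
Sum of successor durations = 7
LF = 27 - 7 = 20

20


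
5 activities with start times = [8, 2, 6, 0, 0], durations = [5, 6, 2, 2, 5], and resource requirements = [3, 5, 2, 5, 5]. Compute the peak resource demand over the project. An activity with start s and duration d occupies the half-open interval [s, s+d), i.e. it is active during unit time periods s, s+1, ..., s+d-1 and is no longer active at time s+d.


Each activity i is active on [start_i, start_i + duration_i).
Compute total resource usage per time slot:
  t=0: active resources = [5, 5], total = 10
  t=1: active resources = [5, 5], total = 10
  t=2: active resources = [5, 5], total = 10
  t=3: active resources = [5, 5], total = 10
  t=4: active resources = [5, 5], total = 10
  t=5: active resources = [5], total = 5
  t=6: active resources = [5, 2], total = 7
  t=7: active resources = [5, 2], total = 7
  t=8: active resources = [3], total = 3
  t=9: active resources = [3], total = 3
  t=10: active resources = [3], total = 3
  t=11: active resources = [3], total = 3
  t=12: active resources = [3], total = 3
Peak resource demand = 10

10


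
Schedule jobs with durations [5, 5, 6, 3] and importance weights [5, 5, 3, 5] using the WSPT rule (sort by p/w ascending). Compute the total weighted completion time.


Compute p/w ratios and sort ascending (WSPT): [(3, 5), (5, 5), (5, 5), (6, 3)]
Compute weighted completion times:
  Job (p=3,w=5): C=3, w*C=5*3=15
  Job (p=5,w=5): C=8, w*C=5*8=40
  Job (p=5,w=5): C=13, w*C=5*13=65
  Job (p=6,w=3): C=19, w*C=3*19=57
Total weighted completion time = 177

177


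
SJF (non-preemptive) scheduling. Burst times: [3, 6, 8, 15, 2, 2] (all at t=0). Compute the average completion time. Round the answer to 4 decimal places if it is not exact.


SJF order (ascending): [2, 2, 3, 6, 8, 15]
Completion times:
  Job 1: burst=2, C=2
  Job 2: burst=2, C=4
  Job 3: burst=3, C=7
  Job 4: burst=6, C=13
  Job 5: burst=8, C=21
  Job 6: burst=15, C=36
Average completion = 83/6 = 13.8333

13.8333


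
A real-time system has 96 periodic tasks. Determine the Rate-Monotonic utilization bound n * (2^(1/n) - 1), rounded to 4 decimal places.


Compute 2^(1/96) = 1.0072464122
Subtract 1: 1.0072464122 - 1 = 0.0072464122
Multiply by n: 96 * 0.0072464122 = 0.6956555712
Round to 4 dp: 0.6957

0.6957


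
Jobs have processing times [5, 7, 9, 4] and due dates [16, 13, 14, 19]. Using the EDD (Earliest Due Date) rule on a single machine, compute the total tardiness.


Sort by due date (EDD order): [(7, 13), (9, 14), (5, 16), (4, 19)]
Compute completion times and tardiness:
  Job 1: p=7, d=13, C=7, tardiness=max(0,7-13)=0
  Job 2: p=9, d=14, C=16, tardiness=max(0,16-14)=2
  Job 3: p=5, d=16, C=21, tardiness=max(0,21-16)=5
  Job 4: p=4, d=19, C=25, tardiness=max(0,25-19)=6
Total tardiness = 13

13


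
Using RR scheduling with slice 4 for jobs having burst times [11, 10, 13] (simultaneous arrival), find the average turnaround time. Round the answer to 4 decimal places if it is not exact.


Time quantum = 4
Execution trace:
  J1 runs 4 units, time = 4
  J2 runs 4 units, time = 8
  J3 runs 4 units, time = 12
  J1 runs 4 units, time = 16
  J2 runs 4 units, time = 20
  J3 runs 4 units, time = 24
  J1 runs 3 units, time = 27
  J2 runs 2 units, time = 29
  J3 runs 4 units, time = 33
  J3 runs 1 units, time = 34
Finish times: [27, 29, 34]
Average turnaround = 90/3 = 30.0

30.0


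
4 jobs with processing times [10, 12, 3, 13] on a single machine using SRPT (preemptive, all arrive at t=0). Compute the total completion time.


Since all jobs arrive at t=0, SRPT equals SPT ordering.
SPT order: [3, 10, 12, 13]
Completion times:
  Job 1: p=3, C=3
  Job 2: p=10, C=13
  Job 3: p=12, C=25
  Job 4: p=13, C=38
Total completion time = 3 + 13 + 25 + 38 = 79

79


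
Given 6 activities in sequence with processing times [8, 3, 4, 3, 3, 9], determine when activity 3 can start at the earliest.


Activity 3 starts after activities 1 through 2 complete.
Predecessor durations: [8, 3]
ES = 8 + 3 = 11

11


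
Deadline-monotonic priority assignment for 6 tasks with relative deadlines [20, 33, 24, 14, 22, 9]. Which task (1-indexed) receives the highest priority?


Sort tasks by relative deadline (ascending):
  Task 6: deadline = 9
  Task 4: deadline = 14
  Task 1: deadline = 20
  Task 5: deadline = 22
  Task 3: deadline = 24
  Task 2: deadline = 33
Priority order (highest first): [6, 4, 1, 5, 3, 2]
Highest priority task = 6

6


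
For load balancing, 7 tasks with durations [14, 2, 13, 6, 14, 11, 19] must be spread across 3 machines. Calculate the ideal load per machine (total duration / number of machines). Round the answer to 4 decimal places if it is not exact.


Total processing time = 14 + 2 + 13 + 6 + 14 + 11 + 19 = 79
Number of machines = 3
Ideal balanced load = 79 / 3 = 26.3333

26.3333


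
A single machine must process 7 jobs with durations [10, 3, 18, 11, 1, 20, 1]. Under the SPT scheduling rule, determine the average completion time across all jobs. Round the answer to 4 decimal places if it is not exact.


Sort jobs by processing time (SPT order): [1, 1, 3, 10, 11, 18, 20]
Compute completion times sequentially:
  Job 1: processing = 1, completes at 1
  Job 2: processing = 1, completes at 2
  Job 3: processing = 3, completes at 5
  Job 4: processing = 10, completes at 15
  Job 5: processing = 11, completes at 26
  Job 6: processing = 18, completes at 44
  Job 7: processing = 20, completes at 64
Sum of completion times = 157
Average completion time = 157/7 = 22.4286

22.4286


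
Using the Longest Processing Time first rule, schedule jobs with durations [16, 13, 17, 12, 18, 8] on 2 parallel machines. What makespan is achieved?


Sort jobs in decreasing order (LPT): [18, 17, 16, 13, 12, 8]
Assign each job to the least loaded machine:
  Machine 1: jobs [18, 13, 12], load = 43
  Machine 2: jobs [17, 16, 8], load = 41
Makespan = max load = 43

43


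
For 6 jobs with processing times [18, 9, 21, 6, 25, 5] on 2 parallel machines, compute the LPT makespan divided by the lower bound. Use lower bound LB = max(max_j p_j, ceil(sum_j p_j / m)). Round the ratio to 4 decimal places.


LPT order: [25, 21, 18, 9, 6, 5]
Machine loads after assignment: [40, 44]
LPT makespan = 44
Lower bound = max(max_job, ceil(total/2)) = max(25, 42) = 42
Ratio = 44 / 42 = 1.0476

1.0476


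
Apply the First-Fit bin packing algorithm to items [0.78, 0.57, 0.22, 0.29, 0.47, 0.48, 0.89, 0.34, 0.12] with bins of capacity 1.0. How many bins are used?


Place items sequentially using First-Fit:
  Item 0.78 -> new Bin 1
  Item 0.57 -> new Bin 2
  Item 0.22 -> Bin 1 (now 1.0)
  Item 0.29 -> Bin 2 (now 0.86)
  Item 0.47 -> new Bin 3
  Item 0.48 -> Bin 3 (now 0.95)
  Item 0.89 -> new Bin 4
  Item 0.34 -> new Bin 5
  Item 0.12 -> Bin 2 (now 0.98)
Total bins used = 5

5


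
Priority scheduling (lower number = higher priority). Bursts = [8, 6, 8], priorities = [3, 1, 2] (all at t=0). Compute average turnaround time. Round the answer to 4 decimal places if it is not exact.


Sort by priority (ascending = highest first):
Order: [(1, 6), (2, 8), (3, 8)]
Completion times:
  Priority 1, burst=6, C=6
  Priority 2, burst=8, C=14
  Priority 3, burst=8, C=22
Average turnaround = 42/3 = 14.0

14.0


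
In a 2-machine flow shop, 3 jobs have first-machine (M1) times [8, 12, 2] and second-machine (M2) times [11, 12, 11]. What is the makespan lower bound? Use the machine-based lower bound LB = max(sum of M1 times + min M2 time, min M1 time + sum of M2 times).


LB1 = sum(M1 times) + min(M2 times) = 22 + 11 = 33
LB2 = min(M1 times) + sum(M2 times) = 2 + 34 = 36
Lower bound = max(LB1, LB2) = max(33, 36) = 36

36


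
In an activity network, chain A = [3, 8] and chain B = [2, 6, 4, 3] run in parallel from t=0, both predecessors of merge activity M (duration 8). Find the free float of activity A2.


ES(A2) = sum of predecessors on chain A = 3
EF(A2) = ES + duration = 3 + 8 = 11
Successor of A2 is M. ES(M) = max(sum(A), sum(B)) = max(11, 15) = 15
Free float = ES(successor) - EF(current) = 15 - 11 = 4

4


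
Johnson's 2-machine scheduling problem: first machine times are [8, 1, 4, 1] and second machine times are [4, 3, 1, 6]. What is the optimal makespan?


Apply Johnson's rule:
  Group 1 (a <= b): [(2, 1, 3), (4, 1, 6)]
  Group 2 (a > b): [(1, 8, 4), (3, 4, 1)]
Optimal job order: [2, 4, 1, 3]
Schedule:
  Job 2: M1 done at 1, M2 done at 4
  Job 4: M1 done at 2, M2 done at 10
  Job 1: M1 done at 10, M2 done at 14
  Job 3: M1 done at 14, M2 done at 15
Makespan = 15

15


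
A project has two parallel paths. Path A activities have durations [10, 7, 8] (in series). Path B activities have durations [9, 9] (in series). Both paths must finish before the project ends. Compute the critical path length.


Path A total = 10 + 7 + 8 = 25
Path B total = 9 + 9 = 18
Critical path = longest path = max(25, 18) = 25

25


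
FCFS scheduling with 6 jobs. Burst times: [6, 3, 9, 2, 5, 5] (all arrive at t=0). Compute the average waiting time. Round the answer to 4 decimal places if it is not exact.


FCFS order (as given): [6, 3, 9, 2, 5, 5]
Waiting times:
  Job 1: wait = 0
  Job 2: wait = 6
  Job 3: wait = 9
  Job 4: wait = 18
  Job 5: wait = 20
  Job 6: wait = 25
Sum of waiting times = 78
Average waiting time = 78/6 = 13.0

13.0


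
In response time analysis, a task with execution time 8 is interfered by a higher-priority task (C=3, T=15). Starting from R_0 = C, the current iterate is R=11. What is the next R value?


R_next = C + ceil(R_prev / T_hp) * C_hp
ceil(11 / 15) = ceil(0.7333) = 1
Interference = 1 * 3 = 3
R_next = 8 + 3 = 11
R_next = R_prev, so the iteration has converged (response time = 11).

11


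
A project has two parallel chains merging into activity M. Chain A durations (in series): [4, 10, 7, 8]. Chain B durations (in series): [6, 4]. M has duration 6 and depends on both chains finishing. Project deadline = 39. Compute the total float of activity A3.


Forward pass: ES(A3) = sum of predecessors on chain A = 14
EF = ES + duration = 14 + 7 = 21
Backward pass: LF(M) = deadline = 39; LS(M) = 39 - 6 = 33
LF(A3) = LS(M) - sum(successors on chain A) = 33 - 8 = 25
LS = LF - duration = 25 - 7 = 18
Total float = LS - ES = 18 - 14 = 4

4


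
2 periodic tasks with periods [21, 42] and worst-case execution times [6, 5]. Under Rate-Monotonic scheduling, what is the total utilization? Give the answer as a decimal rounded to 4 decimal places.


Compute individual utilizations (exact fractions):
  Task 1: C/T = 6/21 = 2/7 (approx. 0.2857)
  Task 2: C/T = 5/42 (approx. 0.119)
Total utilization U = 2/7 + 5/42 = 17/42
Rounded to 4 decimal places: U = 0.4048
RM (Liu & Layland) bound for 2 tasks = 0.828427; compare with U = 17/42 (approx. 0.404762)
U <= bound, so schedulable by RM sufficient condition.

0.4048


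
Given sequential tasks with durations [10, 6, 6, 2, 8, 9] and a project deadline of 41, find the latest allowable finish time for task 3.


LF(activity 3) = deadline - sum of successor durations
Successors: activities 4 through 6 with durations [2, 8, 9]
Sum of successor durations = 19
LF = 41 - 19 = 22

22


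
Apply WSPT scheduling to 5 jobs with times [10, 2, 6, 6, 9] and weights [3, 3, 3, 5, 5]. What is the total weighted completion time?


Compute p/w ratios and sort ascending (WSPT): [(2, 3), (6, 5), (9, 5), (6, 3), (10, 3)]
Compute weighted completion times:
  Job (p=2,w=3): C=2, w*C=3*2=6
  Job (p=6,w=5): C=8, w*C=5*8=40
  Job (p=9,w=5): C=17, w*C=5*17=85
  Job (p=6,w=3): C=23, w*C=3*23=69
  Job (p=10,w=3): C=33, w*C=3*33=99
Total weighted completion time = 299

299


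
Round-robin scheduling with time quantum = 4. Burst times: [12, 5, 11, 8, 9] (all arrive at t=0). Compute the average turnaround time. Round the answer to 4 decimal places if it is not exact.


Time quantum = 4
Execution trace:
  J1 runs 4 units, time = 4
  J2 runs 4 units, time = 8
  J3 runs 4 units, time = 12
  J4 runs 4 units, time = 16
  J5 runs 4 units, time = 20
  J1 runs 4 units, time = 24
  J2 runs 1 units, time = 25
  J3 runs 4 units, time = 29
  J4 runs 4 units, time = 33
  J5 runs 4 units, time = 37
  J1 runs 4 units, time = 41
  J3 runs 3 units, time = 44
  J5 runs 1 units, time = 45
Finish times: [41, 25, 44, 33, 45]
Average turnaround = 188/5 = 37.6

37.6


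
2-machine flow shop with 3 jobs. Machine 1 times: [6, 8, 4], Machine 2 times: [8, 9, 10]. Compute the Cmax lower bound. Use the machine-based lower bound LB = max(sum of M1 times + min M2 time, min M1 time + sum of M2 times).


LB1 = sum(M1 times) + min(M2 times) = 18 + 8 = 26
LB2 = min(M1 times) + sum(M2 times) = 4 + 27 = 31
Lower bound = max(LB1, LB2) = max(26, 31) = 31

31


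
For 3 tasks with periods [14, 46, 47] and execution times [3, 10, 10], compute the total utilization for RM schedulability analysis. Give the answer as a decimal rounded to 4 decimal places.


Compute individual utilizations (exact fractions):
  Task 1: C/T = 3/14 (approx. 0.2143)
  Task 2: C/T = 10/46 = 5/23 (approx. 0.2174)
  Task 3: C/T = 10/47 (approx. 0.2128)
Total utilization U = 3/14 + 5/23 + 10/47 = 9753/15134
Rounded to 4 decimal places: U = 0.6444
RM (Liu & Layland) bound for 3 tasks = 0.779763; compare with U = 9753/15134 (approx. 0.644443)
U <= bound, so schedulable by RM sufficient condition.

0.6444


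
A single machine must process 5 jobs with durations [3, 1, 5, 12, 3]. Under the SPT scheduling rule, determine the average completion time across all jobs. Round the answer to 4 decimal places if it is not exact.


Sort jobs by processing time (SPT order): [1, 3, 3, 5, 12]
Compute completion times sequentially:
  Job 1: processing = 1, completes at 1
  Job 2: processing = 3, completes at 4
  Job 3: processing = 3, completes at 7
  Job 4: processing = 5, completes at 12
  Job 5: processing = 12, completes at 24
Sum of completion times = 48
Average completion time = 48/5 = 9.6

9.6


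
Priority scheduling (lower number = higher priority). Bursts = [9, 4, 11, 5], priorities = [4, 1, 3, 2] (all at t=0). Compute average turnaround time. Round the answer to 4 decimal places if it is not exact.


Sort by priority (ascending = highest first):
Order: [(1, 4), (2, 5), (3, 11), (4, 9)]
Completion times:
  Priority 1, burst=4, C=4
  Priority 2, burst=5, C=9
  Priority 3, burst=11, C=20
  Priority 4, burst=9, C=29
Average turnaround = 62/4 = 15.5

15.5


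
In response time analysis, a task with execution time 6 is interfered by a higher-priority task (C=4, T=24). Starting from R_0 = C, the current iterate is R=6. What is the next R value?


R_next = C + ceil(R_prev / T_hp) * C_hp
ceil(6 / 24) = ceil(0.25) = 1
Interference = 1 * 4 = 4
R_next = 6 + 4 = 10

10


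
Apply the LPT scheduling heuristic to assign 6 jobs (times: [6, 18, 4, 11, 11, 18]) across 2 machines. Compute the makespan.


Sort jobs in decreasing order (LPT): [18, 18, 11, 11, 6, 4]
Assign each job to the least loaded machine:
  Machine 1: jobs [18, 11, 6], load = 35
  Machine 2: jobs [18, 11, 4], load = 33
Makespan = max load = 35

35


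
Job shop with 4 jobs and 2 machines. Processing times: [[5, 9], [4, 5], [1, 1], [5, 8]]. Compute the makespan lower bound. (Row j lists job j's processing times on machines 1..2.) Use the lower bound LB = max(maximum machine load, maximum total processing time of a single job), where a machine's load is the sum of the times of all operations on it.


Machine loads:
  Machine 1: 5 + 4 + 1 + 5 = 15
  Machine 2: 9 + 5 + 1 + 8 = 23
Max machine load = 23
Job totals:
  Job 1: 14
  Job 2: 9
  Job 3: 2
  Job 4: 13
Max job total = 14
Lower bound = max(23, 14) = 23

23
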